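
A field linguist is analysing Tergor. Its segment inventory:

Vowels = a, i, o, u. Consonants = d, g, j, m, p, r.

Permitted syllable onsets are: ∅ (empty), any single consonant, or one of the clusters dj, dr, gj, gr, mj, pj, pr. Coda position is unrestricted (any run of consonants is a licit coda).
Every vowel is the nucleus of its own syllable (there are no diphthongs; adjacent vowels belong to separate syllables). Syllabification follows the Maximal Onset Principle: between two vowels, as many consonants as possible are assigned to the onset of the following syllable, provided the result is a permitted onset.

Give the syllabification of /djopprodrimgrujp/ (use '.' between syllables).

Nuclei (vowels): o, o, i, u → 4 syllables.
Between /o/ (V1) and /o/ (V2): /ppr/ splits as /p/ + /pr/ (/pr/ is the longest suffix that is a licit onset).
Between /o/ (V2) and /i/ (V3): /dr/ is a licit onset in full, so it all attaches to the next syllable.
Between /i/ (V3) and /u/ (V4): /mgr/ — longest licit onset from the right is /gr/, leaving /m/ as coda.

djop.pro.drim.grujp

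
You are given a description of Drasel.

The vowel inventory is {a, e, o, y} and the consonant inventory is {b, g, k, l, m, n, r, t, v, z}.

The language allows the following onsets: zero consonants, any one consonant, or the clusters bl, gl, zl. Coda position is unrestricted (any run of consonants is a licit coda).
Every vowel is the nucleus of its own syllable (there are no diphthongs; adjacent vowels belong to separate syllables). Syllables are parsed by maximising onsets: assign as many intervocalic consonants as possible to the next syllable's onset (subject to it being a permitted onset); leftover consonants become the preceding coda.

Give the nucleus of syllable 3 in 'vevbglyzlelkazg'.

Nuclei (vowels): e, y, e, a → 4 syllables.
The third nucleus (vowel 3 from the left) is /e/.

e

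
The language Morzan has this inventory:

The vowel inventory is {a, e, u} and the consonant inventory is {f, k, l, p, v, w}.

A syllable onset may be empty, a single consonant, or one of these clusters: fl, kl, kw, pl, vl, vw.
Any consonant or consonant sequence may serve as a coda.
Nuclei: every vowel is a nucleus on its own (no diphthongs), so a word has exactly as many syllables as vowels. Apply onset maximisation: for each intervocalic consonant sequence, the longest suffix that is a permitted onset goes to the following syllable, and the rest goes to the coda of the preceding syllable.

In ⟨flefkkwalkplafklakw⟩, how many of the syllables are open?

Vowels present: e, a, a, a; each is a nucleus, giving 4 syllables.
V1 /e/ – V2 /a/: /fkkw/; trying suffixes from longest down, /kw/ is the first permitted one, so coda /fk/ | onset /kw/.
V2 /a/ – V3 /a/: /lkpl/ — longest licit onset from the right is /pl/, leaving /lk/ as coda.
V3 /a/ – V4 /a/: cluster /fkl/ — the longest permitted-onset suffix is /kl/; onset = /kl/, preceding coda = /f/.
Putting it together: flefk.kwalk.plaf.klakw.
Classifying each syllable: /flefk/ (closed), /kwalk/ (closed), /plaf/ (closed), /klakw/ (closed).
Open syllables: 0.

0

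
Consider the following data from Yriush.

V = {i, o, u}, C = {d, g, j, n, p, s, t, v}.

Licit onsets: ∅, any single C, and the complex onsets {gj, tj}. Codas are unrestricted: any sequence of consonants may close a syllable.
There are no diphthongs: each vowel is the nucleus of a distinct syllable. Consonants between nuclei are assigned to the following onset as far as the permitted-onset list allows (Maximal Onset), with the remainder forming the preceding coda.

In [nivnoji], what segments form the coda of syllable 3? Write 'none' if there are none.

none

The vowels are i, o, i — 3 nuclei, so 3 syllables.
V1 /i/ – V2 /o/: /vn/ — longest licit onset from the right is /n/, leaving /v/ as coda.
V2 /o/ – V3 /i/: /j/ → onset of the next syllable (single consonants are always licit onsets).
So the parse is niv.no.ji.
Syllable 3 is /ji/: onset /j/, nucleus /i/, coda ∅.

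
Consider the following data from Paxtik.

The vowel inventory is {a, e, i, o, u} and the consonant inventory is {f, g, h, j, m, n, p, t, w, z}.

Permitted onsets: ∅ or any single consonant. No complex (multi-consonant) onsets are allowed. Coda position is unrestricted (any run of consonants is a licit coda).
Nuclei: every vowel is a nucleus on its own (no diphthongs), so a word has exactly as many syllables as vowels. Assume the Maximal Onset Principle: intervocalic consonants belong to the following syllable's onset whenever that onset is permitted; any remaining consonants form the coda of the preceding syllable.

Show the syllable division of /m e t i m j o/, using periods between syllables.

Vowels present: e, i, o; each is a nucleus, giving 3 syllables.
Between /e/ (V1) and /i/ (V2): /t/ → onset of the next syllable (single consonants are always licit onsets).
Between /i/ (V2) and /o/ (V3): /mj/ — longest licit onset from the right is /j/, leaving /m/ as coda.

me.tim.jo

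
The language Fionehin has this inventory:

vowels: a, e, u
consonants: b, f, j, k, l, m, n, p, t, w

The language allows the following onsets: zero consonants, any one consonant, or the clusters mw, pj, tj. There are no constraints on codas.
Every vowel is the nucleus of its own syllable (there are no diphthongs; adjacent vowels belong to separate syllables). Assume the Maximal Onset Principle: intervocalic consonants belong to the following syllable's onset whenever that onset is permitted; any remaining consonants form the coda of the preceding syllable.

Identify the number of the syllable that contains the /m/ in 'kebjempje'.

The vowels are e, e, e — 3 nuclei, so 3 syllables.
Between /e/ (V1) and /e/ (V2): /bj/ — longest licit onset from the right is /j/, leaving /b/ as coda.
Between /e/ (V2) and /e/ (V3): /mpj/ splits as /m/ + /pj/ (/pj/ is the longest suffix that is a licit onset).
Result: keb.jem.pje.
The /m/ is in the coda of syllable 2 (/jem/).

2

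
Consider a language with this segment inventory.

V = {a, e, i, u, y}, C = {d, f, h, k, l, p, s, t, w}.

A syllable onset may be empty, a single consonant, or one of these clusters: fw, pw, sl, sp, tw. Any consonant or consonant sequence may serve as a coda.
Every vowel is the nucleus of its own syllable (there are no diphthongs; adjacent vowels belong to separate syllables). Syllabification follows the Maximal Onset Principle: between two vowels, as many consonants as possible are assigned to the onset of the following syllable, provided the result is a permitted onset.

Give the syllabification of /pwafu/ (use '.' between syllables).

Vowels present: a, u; each is a nucleus, giving 2 syllables.
σ1/σ2 boundary: just /f/ — single C goes to the following onset.

pwa.fu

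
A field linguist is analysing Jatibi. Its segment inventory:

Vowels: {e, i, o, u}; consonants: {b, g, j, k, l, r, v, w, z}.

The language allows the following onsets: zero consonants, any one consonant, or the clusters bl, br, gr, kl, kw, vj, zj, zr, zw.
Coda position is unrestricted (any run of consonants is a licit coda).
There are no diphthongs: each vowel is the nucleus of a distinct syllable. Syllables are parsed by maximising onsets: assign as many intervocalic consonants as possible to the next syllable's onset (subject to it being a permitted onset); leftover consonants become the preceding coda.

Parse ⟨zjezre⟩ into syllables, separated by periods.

Nuclei (vowels): e, e → 2 syllables.
σ1/σ2 boundary: /zr/ — entire cluster is a permitted onset → onset /zr/, coda ∅.

zje.zre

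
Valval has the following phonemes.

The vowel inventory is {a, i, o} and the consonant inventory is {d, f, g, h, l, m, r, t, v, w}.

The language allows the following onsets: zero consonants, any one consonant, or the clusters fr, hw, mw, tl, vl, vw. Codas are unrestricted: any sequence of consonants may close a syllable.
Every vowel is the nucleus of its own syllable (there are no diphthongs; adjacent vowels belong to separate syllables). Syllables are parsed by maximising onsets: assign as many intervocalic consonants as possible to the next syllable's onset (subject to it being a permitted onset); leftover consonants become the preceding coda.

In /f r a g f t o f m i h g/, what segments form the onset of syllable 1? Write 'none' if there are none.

fr

The vowels are a, o, i — 3 nuclei, so 3 syllables.
Between /a/ (V1) and /o/ (V2): /gft/ — longest licit onset from the right is /t/, leaving /gf/ as coda.
Between /o/ (V2) and /i/ (V3): /fm/ splits as /f/ + /m/ (/m/ is the longest suffix that is a licit onset).
Putting it together: fragf.tof.mihg.
Syllable 1 is /fragf/: onset /fr/, nucleus /a/, coda /gf/.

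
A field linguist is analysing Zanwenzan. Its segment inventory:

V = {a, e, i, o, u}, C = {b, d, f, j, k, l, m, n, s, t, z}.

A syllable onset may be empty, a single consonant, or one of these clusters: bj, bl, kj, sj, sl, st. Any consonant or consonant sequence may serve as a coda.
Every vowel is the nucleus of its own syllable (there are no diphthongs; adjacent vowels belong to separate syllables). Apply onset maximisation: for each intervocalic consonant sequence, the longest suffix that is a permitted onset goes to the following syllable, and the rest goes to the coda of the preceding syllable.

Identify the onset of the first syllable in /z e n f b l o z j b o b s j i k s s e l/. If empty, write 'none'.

z

The vowels are e, o, o, i, e — 5 nuclei, so 5 syllables.
σ1/σ2 boundary: /nfbl/; trying suffixes from longest down, /bl/ is the first permitted one, so coda /nf/ | onset /bl/.
σ2/σ3 boundary: cluster /zjb/ — the longest permitted-onset suffix is /b/; onset = /b/, preceding coda = /zj/.
σ3/σ4 boundary: /bsj/ — longest licit onset from the right is /sj/, leaving /b/ as coda.
σ4/σ5 boundary: cluster /kss/ — the longest permitted-onset suffix is /s/; onset = /s/, preceding coda = /ks/.
Result: zenf.blozj.bob.sjiks.sel.
Syllable 1 is /zenf/: onset /z/, nucleus /e/, coda /nf/.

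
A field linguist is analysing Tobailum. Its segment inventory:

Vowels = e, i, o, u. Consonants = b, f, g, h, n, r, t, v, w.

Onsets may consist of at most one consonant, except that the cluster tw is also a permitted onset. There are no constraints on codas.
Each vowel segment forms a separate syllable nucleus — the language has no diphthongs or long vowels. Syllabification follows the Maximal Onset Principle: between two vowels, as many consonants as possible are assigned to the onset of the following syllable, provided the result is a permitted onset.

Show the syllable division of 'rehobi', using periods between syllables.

re.ho.bi

The vowels are e, o, i — 3 nuclei, so 3 syllables.
V1 /e/ – V2 /o/: /h/ is a single consonant, so it becomes the next onset.
V2 /o/ – V3 /i/: /b/ is a single consonant, so it becomes the next onset.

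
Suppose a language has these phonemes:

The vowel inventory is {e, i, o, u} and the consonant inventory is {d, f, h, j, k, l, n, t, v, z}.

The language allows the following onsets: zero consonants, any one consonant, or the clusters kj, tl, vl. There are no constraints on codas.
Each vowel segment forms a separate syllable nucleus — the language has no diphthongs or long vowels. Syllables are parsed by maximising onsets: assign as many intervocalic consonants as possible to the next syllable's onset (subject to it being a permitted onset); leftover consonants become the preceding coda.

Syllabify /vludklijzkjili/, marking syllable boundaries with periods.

vludk.lijz.kji.li

Vowels present: u, i, i, i; each is a nucleus, giving 4 syllables.
/u…i/ gap (V1→V2): /dkl/; trying suffixes from longest down, /l/ is the first permitted one, so coda /dk/ | onset /l/.
/i…i/ gap (V2→V3): /jzkj/ — longest licit onset from the right is /kj/, leaving /jz/ as coda.
/i…i/ gap (V3→V4): /l/ is a single consonant, so it becomes the next onset.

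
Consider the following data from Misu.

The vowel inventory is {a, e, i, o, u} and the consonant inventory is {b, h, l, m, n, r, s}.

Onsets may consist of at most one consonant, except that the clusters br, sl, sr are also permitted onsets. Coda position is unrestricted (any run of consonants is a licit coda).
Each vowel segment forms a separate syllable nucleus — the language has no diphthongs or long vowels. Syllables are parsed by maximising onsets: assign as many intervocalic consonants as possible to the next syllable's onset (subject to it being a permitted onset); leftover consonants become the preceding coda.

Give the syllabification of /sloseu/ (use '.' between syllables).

slo.se.u

Vowels present: o, e, u; each is a nucleus, giving 3 syllables.
Between /o/ (V1) and /e/ (V2): /s/ → onset of the next syllable (single consonants are always licit onsets).
Between /e/ (V2) and /u/ (V3): hiatus — the boundary sits between the two vowels.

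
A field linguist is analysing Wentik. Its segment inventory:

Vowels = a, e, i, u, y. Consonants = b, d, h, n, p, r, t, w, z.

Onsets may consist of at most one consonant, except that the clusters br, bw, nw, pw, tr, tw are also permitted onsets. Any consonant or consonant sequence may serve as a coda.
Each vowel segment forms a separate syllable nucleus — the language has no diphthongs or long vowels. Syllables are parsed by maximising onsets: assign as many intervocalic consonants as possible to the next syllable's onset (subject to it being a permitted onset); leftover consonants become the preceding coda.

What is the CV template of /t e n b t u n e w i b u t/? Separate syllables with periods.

Vowels present: e, u, e, i, u; each is a nucleus, giving 5 syllables.
V1 /e/ – V2 /u/: /nbt/ — longest licit onset from the right is /t/, leaving /nb/ as coda.
V2 /u/ – V3 /e/: just /n/ — single C goes to the following onset.
V3 /e/ – V4 /i/: just /w/ — single C goes to the following onset.
V4 /i/ – V5 /u/: just /b/ — single C goes to the following onset.
Result: tenb.tu.ne.wi.but.
Mapping each syllable to C/V: /tenb/ → CVCC, /tu/ → CV, /ne/ → CV, /wi/ → CV, /but/ → CVC.

CVCC.CV.CV.CV.CVC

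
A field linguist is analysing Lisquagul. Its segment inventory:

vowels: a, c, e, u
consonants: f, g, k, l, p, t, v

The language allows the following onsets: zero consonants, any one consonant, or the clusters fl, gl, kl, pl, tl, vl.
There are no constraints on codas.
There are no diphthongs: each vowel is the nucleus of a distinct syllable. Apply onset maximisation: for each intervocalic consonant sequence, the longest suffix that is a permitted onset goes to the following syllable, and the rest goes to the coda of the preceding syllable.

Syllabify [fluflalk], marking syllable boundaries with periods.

The vowels are u, a — 2 nuclei, so 2 syllables.
σ1/σ2 boundary: /fl/ is a licit onset in full, so it all attaches to the next syllable.

flu.flalk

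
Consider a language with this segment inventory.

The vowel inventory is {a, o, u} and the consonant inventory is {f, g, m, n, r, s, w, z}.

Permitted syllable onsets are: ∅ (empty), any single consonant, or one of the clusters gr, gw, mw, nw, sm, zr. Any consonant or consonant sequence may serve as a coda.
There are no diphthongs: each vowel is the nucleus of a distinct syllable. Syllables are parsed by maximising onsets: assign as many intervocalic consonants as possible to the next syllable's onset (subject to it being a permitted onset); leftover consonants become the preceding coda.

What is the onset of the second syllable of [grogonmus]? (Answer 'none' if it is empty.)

g

Nuclei (vowels): o, o, u → 3 syllables.
σ1/σ2 boundary: /g/ is a single consonant, so it becomes the next onset.
σ2/σ3 boundary: /nm/ — longest licit onset from the right is /m/, leaving /n/ as coda.
Result: gro.gon.mus.
Syllable 2 is /gon/: onset /g/, nucleus /o/, coda /n/.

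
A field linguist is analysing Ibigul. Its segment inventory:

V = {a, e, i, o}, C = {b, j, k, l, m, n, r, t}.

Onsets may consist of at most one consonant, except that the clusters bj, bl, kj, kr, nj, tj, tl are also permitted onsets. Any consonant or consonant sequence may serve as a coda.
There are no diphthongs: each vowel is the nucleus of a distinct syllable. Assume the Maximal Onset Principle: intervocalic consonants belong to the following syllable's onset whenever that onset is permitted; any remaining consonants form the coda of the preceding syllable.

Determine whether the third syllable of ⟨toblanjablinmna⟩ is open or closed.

open

The vowels are o, a, a, i, a — 5 nuclei, so 5 syllables.
σ1/σ2 boundary: cluster /bl/ — /bl/ is itself a permitted onset, so the whole cluster goes right; preceding coda = ∅.
σ2/σ3 boundary: /nj/ is a licit onset in full, so it all attaches to the next syllable.
σ3/σ4 boundary: /bl/ — entire cluster is a permitted onset → onset /bl/, coda ∅.
σ4/σ5 boundary: /nmn/ — longest licit onset from the right is /n/, leaving /nm/ as coda.
So the parse is to.bla.nja.blinm.na.
Syllable 3 is /nja/; it ends in its nucleus with no coda, so it is open.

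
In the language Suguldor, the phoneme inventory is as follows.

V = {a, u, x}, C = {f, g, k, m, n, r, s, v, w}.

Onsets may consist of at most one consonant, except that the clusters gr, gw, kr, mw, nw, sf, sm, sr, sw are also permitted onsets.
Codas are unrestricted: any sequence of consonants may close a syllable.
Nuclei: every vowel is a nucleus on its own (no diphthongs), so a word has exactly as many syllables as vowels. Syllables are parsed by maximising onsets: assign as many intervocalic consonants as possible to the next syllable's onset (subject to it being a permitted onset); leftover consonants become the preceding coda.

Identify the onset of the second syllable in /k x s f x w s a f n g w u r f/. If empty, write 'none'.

The vowels are x, x, a, u — 4 nuclei, so 4 syllables.
/x…x/ gap (V1→V2): cluster /sf/ — /sf/ is itself a permitted onset, so the whole cluster goes right; preceding coda = ∅.
/x…a/ gap (V2→V3): /ws/; trying suffixes from longest down, /s/ is the first permitted one, so coda /w/ | onset /s/.
/a…u/ gap (V3→V4): /fngw/ — longest licit onset from the right is /gw/, leaving /fn/ as coda.
Putting it together: kx.sfxw.safn.gwurf.
Syllable 2 is /sfxw/: onset /sf/, nucleus /x/, coda /w/.

sf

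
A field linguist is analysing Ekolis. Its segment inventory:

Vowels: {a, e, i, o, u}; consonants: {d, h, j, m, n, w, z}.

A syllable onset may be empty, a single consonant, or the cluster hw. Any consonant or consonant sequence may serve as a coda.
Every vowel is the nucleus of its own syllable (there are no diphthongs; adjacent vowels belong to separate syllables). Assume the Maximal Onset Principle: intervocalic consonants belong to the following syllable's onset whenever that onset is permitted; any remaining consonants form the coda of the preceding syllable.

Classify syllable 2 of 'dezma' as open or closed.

Vowels present: e, a; each is a nucleus, giving 2 syllables.
Between /e/ (V1) and /a/ (V2): cluster /zm/ — the longest permitted-onset suffix is /m/; onset = /m/, preceding coda = /z/.
Syllabification: dez.ma.
Syllable 2 is /ma/; it ends in its nucleus with no coda, so it is open.

open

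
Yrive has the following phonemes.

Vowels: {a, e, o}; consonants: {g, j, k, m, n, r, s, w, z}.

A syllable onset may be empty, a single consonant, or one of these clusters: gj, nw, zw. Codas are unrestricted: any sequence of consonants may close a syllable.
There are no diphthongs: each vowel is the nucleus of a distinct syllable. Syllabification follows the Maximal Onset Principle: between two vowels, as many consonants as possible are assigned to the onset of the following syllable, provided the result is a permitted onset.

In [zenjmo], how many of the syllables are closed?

Vowels present: e, o; each is a nucleus, giving 2 syllables.
/e…o/ gap (V1→V2): /njm/; trying suffixes from longest down, /m/ is the first permitted one, so coda /nj/ | onset /m/.
Syllabification: zenj.mo.
Classifying each syllable: /zenj/ (closed), /mo/ (open).
Closed syllables: 1.

1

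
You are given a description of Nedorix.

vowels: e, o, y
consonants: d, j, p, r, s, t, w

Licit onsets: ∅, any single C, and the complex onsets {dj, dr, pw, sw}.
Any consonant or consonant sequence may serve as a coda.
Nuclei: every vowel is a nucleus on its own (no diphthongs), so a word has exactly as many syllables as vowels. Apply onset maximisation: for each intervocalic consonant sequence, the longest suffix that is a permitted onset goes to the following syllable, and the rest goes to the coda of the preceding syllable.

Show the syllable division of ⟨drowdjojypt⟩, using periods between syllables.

drow.djo.jypt

The vowels are o, o, y — 3 nuclei, so 3 syllables.
σ1/σ2 boundary: /wdj/ splits as /w/ + /dj/ (/dj/ is the longest suffix that is a licit onset).
σ2/σ3 boundary: just /j/ — single C goes to the following onset.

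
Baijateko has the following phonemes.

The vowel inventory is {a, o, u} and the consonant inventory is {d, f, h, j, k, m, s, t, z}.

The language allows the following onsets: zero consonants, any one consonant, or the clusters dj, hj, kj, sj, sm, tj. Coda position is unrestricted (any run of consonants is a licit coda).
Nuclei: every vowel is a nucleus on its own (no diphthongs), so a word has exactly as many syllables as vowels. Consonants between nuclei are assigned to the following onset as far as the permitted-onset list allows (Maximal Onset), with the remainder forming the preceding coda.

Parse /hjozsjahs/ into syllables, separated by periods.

hjoz.sjahs

Nuclei (vowels): o, a → 2 syllables.
Between /o/ (V1) and /a/ (V2): /zsj/; trying suffixes from longest down, /sj/ is the first permitted one, so coda /z/ | onset /sj/.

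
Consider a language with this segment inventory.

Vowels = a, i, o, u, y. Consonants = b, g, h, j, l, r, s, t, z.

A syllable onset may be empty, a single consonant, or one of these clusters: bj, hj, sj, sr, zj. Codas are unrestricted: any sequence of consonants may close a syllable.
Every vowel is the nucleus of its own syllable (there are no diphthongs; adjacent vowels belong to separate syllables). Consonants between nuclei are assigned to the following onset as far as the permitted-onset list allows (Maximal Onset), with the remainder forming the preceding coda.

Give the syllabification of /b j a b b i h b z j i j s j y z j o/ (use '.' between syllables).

The vowels are a, i, i, y, o — 5 nuclei, so 5 syllables.
σ1/σ2 boundary: cluster /bb/ — the longest permitted-onset suffix is /b/; onset = /b/, preceding coda = /b/.
σ2/σ3 boundary: /hbzj/ — longest licit onset from the right is /zj/, leaving /hb/ as coda.
σ3/σ4 boundary: /jsj/ — longest licit onset from the right is /sj/, leaving /j/ as coda.
σ4/σ5 boundary: cluster /zj/ — /zj/ is itself a permitted onset, so the whole cluster goes right; preceding coda = ∅.

bjab.bihb.zjij.sjy.zjo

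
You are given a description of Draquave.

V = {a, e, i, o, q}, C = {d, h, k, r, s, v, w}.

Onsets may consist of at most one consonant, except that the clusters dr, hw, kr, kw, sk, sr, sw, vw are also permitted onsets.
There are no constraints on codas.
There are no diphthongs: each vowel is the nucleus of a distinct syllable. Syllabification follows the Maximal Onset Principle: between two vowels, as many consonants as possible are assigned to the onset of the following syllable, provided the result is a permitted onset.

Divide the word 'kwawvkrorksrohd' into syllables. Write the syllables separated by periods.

The vowels are a, o, o — 3 nuclei, so 3 syllables.
σ1/σ2 boundary: /wvkr/; trying suffixes from longest down, /kr/ is the first permitted one, so coda /wv/ | onset /kr/.
σ2/σ3 boundary: cluster /rksr/ — the longest permitted-onset suffix is /sr/; onset = /sr/, preceding coda = /rk/.

kwawv.krork.srohd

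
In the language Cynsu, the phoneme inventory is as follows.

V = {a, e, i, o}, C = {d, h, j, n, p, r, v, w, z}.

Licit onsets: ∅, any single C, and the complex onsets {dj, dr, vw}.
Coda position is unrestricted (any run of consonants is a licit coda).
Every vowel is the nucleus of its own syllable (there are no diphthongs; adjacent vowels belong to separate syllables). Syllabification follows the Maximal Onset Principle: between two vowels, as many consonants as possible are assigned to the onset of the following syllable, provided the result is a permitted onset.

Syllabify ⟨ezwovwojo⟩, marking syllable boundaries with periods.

ez.wo.vwo.jo

The vowels are e, o, o, o — 4 nuclei, so 4 syllables.
/e…o/ gap (V1→V2): /zw/ — longest licit onset from the right is /w/, leaving /z/ as coda.
/o…o/ gap (V2→V3): cluster /vw/ — /vw/ is itself a permitted onset, so the whole cluster goes right; preceding coda = ∅.
/o…o/ gap (V3→V4): /j/ is a single consonant, so it becomes the next onset.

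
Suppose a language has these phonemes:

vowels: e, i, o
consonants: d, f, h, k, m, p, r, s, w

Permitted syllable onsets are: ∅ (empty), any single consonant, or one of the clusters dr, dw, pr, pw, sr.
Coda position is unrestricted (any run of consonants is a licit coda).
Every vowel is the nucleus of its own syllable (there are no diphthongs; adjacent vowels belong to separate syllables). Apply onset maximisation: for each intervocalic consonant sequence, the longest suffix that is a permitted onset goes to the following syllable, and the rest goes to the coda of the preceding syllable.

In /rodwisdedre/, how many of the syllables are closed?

Vowels present: o, i, e, e; each is a nucleus, giving 4 syllables.
Between /o/ (V1) and /i/ (V2): /dw/ — entire cluster is a permitted onset → onset /dw/, coda ∅.
Between /i/ (V2) and /e/ (V3): cluster /sd/ — the longest permitted-onset suffix is /d/; onset = /d/, preceding coda = /s/.
Between /e/ (V3) and /e/ (V4): cluster /dr/ — /dr/ is itself a permitted onset, so the whole cluster goes right; preceding coda = ∅.
So the parse is ro.dwis.de.dre.
Classifying each syllable: /ro/ (open), /dwis/ (closed), /de/ (open), /dre/ (open).
Closed syllables: 1.

1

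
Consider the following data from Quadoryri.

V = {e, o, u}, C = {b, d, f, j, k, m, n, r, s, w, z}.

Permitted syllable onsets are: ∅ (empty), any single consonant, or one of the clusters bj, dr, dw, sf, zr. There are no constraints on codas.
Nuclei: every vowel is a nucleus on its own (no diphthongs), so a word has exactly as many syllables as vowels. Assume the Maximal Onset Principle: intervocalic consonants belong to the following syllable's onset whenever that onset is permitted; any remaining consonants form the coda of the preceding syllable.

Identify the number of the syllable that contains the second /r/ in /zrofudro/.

Nuclei (vowels): o, u, o → 3 syllables.
Between /o/ (V1) and /u/ (V2): /f/ → onset of the next syllable (single consonants are always licit onsets).
Between /u/ (V2) and /o/ (V3): /dr/ — entire cluster is a permitted onset → onset /dr/, coda ∅.
Putting it together: zro.fu.dro.
The second /r/ is in the onset of syllable 3 (/dro/).

3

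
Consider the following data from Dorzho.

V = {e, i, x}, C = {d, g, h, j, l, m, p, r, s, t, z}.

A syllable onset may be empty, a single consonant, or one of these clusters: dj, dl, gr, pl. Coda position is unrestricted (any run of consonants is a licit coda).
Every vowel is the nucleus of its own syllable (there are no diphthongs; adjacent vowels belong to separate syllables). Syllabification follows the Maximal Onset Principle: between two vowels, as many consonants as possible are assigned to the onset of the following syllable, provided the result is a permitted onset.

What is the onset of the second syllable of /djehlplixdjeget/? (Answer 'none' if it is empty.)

The vowels are e, i, x, e, e — 5 nuclei, so 5 syllables.
V1 /e/ – V2 /i/: cluster /hlpl/ — the longest permitted-onset suffix is /pl/; onset = /pl/, preceding coda = /hl/.
V2 /i/ – V3 /x/: nothing intervenes; syllable break is V.V.
V3 /x/ – V4 /e/: /dj/ — entire cluster is a permitted onset → onset /dj/, coda ∅.
V4 /e/ – V5 /e/: just /g/ — single C goes to the following onset.
So the parse is djehl.pli.x.dje.get.
Syllable 2 is /pli/: onset /pl/, nucleus /i/, coda ∅.

pl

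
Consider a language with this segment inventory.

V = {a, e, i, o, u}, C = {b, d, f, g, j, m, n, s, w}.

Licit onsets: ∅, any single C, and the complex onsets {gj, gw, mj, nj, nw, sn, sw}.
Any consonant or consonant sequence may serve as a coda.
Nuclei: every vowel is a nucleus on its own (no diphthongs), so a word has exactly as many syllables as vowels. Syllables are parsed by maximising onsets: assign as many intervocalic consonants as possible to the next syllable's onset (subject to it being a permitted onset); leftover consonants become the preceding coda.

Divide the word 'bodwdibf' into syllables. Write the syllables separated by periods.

bodw.dibf

The vowels are o, i — 2 nuclei, so 2 syllables.
/o…i/ gap (V1→V2): /dwd/; trying suffixes from longest down, /d/ is the first permitted one, so coda /dw/ | onset /d/.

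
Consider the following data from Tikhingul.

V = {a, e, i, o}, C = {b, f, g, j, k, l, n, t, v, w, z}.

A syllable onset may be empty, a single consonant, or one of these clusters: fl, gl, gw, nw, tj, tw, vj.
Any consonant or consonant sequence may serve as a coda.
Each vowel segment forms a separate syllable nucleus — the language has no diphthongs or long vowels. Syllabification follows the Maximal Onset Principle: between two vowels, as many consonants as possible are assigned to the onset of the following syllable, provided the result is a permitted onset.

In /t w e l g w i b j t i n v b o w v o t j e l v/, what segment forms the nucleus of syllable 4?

o

Nuclei (vowels): e, i, i, o, o, e → 6 syllables.
The fourth nucleus (vowel 4 from the left) is /o/.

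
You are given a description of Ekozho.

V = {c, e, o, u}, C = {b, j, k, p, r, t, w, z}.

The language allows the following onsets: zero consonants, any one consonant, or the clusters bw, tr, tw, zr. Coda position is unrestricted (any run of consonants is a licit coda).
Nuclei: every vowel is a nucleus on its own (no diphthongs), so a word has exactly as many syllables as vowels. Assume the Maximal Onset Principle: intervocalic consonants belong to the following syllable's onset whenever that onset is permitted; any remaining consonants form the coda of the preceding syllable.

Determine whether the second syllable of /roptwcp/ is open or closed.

Vowels present: o, c; each is a nucleus, giving 2 syllables.
/o…c/ gap (V1→V2): /ptw/; trying suffixes from longest down, /tw/ is the first permitted one, so coda /p/ | onset /tw/.
So the parse is rop.twcp.
Syllable 2 is /twcp/ with coda /p/, so it is closed.

closed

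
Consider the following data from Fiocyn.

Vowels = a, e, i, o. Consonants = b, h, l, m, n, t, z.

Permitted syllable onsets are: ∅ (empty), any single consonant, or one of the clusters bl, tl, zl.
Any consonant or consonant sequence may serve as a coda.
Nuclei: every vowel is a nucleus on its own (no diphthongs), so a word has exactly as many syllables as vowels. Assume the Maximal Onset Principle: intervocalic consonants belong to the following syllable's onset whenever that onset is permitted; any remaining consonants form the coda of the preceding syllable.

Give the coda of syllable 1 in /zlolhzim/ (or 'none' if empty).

Nuclei (vowels): o, i → 2 syllables.
Between /o/ (V1) and /i/ (V2): cluster /lhz/ — the longest permitted-onset suffix is /z/; onset = /z/, preceding coda = /lh/.
Result: zlolh.zim.
Syllable 1 is /zlolh/: onset /zl/, nucleus /o/, coda /lh/.

lh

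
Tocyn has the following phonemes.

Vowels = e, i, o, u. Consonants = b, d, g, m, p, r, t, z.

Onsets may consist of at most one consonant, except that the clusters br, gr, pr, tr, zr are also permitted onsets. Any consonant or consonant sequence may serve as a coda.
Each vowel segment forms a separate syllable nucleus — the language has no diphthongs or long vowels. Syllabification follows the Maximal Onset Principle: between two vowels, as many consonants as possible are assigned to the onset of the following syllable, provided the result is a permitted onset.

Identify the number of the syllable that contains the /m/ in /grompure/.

1

The vowels are o, u, e — 3 nuclei, so 3 syllables.
Between /o/ (V1) and /u/ (V2): cluster /mp/ — the longest permitted-onset suffix is /p/; onset = /p/, preceding coda = /m/.
Between /u/ (V2) and /e/ (V3): /r/ → onset of the next syllable (single consonants are always licit onsets).
So the parse is grom.pu.re.
The /m/ is in the coda of syllable 1 (/grom/).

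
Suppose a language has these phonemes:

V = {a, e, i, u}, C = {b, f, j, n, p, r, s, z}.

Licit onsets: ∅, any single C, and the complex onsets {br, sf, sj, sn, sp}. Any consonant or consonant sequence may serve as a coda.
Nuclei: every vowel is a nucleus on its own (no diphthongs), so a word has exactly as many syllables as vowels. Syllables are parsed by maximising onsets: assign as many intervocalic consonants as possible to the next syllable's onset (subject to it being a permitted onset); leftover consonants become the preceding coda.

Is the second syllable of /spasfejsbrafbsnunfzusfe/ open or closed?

closed

Nuclei (vowels): a, e, a, u, u, e → 6 syllables.
V1 /a/ – V2 /e/: /sf/ is a licit onset in full, so it all attaches to the next syllable.
V2 /e/ – V3 /a/: /jsbr/ splits as /js/ + /br/ (/br/ is the longest suffix that is a licit onset).
V3 /a/ – V4 /u/: /fbsn/; trying suffixes from longest down, /sn/ is the first permitted one, so coda /fb/ | onset /sn/.
V4 /u/ – V5 /u/: /nfz/; trying suffixes from longest down, /z/ is the first permitted one, so coda /nf/ | onset /z/.
V5 /u/ – V6 /e/: /sf/ — entire cluster is a permitted onset → onset /sf/, coda ∅.
So the parse is spa.sfejs.brafb.snunf.zu.sfe.
Syllable 2 is /sfejs/ with coda /js/, so it is closed.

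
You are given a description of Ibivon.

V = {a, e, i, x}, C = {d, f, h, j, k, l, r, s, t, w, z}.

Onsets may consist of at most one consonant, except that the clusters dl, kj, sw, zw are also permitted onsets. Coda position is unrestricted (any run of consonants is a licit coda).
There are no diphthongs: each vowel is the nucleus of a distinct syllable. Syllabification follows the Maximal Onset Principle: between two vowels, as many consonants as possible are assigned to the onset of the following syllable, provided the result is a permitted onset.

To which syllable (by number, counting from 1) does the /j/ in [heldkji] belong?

2

Vowels present: e, i; each is a nucleus, giving 2 syllables.
/e…i/ gap (V1→V2): /ldkj/ — longest licit onset from the right is /kj/, leaving /ld/ as coda.
Result: held.kji.
The /j/ is in the onset of syllable 2 (/kji/).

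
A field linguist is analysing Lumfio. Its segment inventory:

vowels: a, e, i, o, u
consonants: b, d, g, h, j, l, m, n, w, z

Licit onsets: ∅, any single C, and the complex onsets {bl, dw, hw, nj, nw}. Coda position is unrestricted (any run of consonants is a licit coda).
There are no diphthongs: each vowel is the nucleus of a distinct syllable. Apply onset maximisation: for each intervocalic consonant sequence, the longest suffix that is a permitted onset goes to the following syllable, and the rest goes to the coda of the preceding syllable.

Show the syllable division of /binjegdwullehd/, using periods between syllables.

Vowels present: i, e, u, e; each is a nucleus, giving 4 syllables.
σ1/σ2 boundary: /nj/ is a licit onset in full, so it all attaches to the next syllable.
σ2/σ3 boundary: /gdw/; trying suffixes from longest down, /dw/ is the first permitted one, so coda /g/ | onset /dw/.
σ3/σ4 boundary: /ll/ splits as /l/ + /l/ (/l/ is the longest suffix that is a licit onset).

bi.njeg.dwul.lehd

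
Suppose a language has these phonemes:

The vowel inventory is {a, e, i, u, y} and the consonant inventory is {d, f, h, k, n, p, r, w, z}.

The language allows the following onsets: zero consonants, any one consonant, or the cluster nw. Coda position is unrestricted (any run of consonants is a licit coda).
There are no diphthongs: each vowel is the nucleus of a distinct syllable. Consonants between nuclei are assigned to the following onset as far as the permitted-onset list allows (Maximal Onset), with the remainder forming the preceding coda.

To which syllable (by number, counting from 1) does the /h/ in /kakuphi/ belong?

3

Vowels present: a, u, i; each is a nucleus, giving 3 syllables.
V1 /a/ – V2 /u/: /k/ → onset of the next syllable (single consonants are always licit onsets).
V2 /u/ – V3 /i/: /ph/ — longest licit onset from the right is /h/, leaving /p/ as coda.
Putting it together: ka.kup.hi.
The /h/ is in the onset of syllable 3 (/hi/).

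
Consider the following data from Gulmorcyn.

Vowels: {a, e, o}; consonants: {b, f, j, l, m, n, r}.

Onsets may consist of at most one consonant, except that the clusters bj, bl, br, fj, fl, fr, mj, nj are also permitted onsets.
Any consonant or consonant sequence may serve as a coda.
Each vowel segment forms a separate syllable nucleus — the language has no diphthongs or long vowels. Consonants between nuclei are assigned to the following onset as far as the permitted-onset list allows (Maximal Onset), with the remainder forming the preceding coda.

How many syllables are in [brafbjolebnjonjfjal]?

Vowels present: a, o, e, o, a; each is a nucleus, giving 5 syllables.

5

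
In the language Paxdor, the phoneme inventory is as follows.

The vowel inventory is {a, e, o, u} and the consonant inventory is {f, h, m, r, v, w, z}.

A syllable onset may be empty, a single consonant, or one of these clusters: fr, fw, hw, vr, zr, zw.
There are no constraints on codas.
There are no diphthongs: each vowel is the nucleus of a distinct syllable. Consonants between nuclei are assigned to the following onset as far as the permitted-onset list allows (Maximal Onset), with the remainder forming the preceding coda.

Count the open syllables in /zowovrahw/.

2

Vowels present: o, o, a; each is a nucleus, giving 3 syllables.
V1 /o/ – V2 /o/: /w/ → onset of the next syllable (single consonants are always licit onsets).
V2 /o/ – V3 /a/: /vr/ — entire cluster is a permitted onset → onset /vr/, coda ∅.
Result: zo.wo.vrahw.
Classifying each syllable: /zo/ (open), /wo/ (open), /vrahw/ (closed).
Open syllables: 2.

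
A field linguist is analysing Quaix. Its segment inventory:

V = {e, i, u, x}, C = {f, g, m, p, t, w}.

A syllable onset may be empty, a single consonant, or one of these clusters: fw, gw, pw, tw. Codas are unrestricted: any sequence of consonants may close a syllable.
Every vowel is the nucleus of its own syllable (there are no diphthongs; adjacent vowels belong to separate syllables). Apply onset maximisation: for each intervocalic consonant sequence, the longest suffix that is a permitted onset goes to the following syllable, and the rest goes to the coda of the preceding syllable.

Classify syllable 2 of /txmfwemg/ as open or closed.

closed

Vowels present: x, e; each is a nucleus, giving 2 syllables.
σ1/σ2 boundary: /mfw/ — longest licit onset from the right is /fw/, leaving /m/ as coda.
Result: txm.fwemg.
Syllable 2 is /fwemg/ with coda /mg/, so it is closed.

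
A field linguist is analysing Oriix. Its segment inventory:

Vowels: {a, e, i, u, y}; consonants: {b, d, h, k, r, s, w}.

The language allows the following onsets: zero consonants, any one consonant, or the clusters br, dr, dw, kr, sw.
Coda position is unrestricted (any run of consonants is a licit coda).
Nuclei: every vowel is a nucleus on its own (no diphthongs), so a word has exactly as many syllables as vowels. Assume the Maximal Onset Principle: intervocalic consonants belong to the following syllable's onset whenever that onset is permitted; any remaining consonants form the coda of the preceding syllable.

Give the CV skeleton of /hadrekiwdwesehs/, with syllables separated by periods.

CV.CCV.CVC.CCV.CVCC

Nuclei (vowels): a, e, i, e, e → 5 syllables.
σ1/σ2 boundary: /dr/ — entire cluster is a permitted onset → onset /dr/, coda ∅.
σ2/σ3 boundary: just /k/ — single C goes to the following onset.
σ3/σ4 boundary: /wdw/ splits as /w/ + /dw/ (/dw/ is the longest suffix that is a licit onset).
σ4/σ5 boundary: /s/ → onset of the next syllable (single consonants are always licit onsets).
So the parse is ha.dre.kiw.dwe.sehs.
Mapping each syllable to C/V: /ha/ → CV, /dre/ → CCV, /kiw/ → CVC, /dwe/ → CCV, /sehs/ → CVCC.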